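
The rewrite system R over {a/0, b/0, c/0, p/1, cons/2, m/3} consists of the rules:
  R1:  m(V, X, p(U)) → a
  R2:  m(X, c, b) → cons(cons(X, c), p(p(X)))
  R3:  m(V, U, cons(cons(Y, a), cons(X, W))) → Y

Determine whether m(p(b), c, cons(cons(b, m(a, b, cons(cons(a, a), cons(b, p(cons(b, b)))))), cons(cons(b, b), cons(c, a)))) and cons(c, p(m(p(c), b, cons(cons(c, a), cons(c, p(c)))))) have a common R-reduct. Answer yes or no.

no — NF(t₁) = b, NF(t₂) = cons(c, p(c))

Reduce t₁ = m(p(b), c, cons(cons(b, m(a, b, cons(cons(a, a), cons(b, p(cons(b, b)))))), cons(cons(b, b), cons(c, a)))):
1. m(p(b), c, cons(cons(b, m(a, b, cons(cons(a, a), cons(b, p(cons(b, b)))))), cons(cons(b, b), cons(c, a))))  →  m(p(b), c, cons(cons(b, a), cons(cons(b, b), cons(c, a))))   [R3 at 3.1.2]
2. m(p(b), c, cons(cons(b, a), cons(cons(b, b), cons(c, a))))  →  b   [R3 at ε]

Reduce t₂ = cons(c, p(m(p(c), b, cons(cons(c, a), cons(c, p(c)))))):
1. cons(c, p(m(p(c), b, cons(cons(c, a), cons(c, p(c))))))  →  cons(c, p(c))   [R3 at 2.1]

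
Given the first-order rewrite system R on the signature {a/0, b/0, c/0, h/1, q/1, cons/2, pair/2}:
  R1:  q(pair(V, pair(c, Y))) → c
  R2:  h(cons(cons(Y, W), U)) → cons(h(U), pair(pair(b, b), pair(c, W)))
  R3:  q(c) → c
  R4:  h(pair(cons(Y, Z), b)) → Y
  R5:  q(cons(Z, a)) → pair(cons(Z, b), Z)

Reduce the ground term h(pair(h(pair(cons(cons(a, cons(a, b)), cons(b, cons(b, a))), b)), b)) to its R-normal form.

a

1. h(pair(h(pair(cons(cons(a, cons(a, b)), cons(b, cons(b, a))), b)), b))  →  h(pair(cons(a, cons(a, b)), b))   [R4 at 1.1]
2. h(pair(cons(a, cons(a, b)), b))  →  a   [R4 at ε]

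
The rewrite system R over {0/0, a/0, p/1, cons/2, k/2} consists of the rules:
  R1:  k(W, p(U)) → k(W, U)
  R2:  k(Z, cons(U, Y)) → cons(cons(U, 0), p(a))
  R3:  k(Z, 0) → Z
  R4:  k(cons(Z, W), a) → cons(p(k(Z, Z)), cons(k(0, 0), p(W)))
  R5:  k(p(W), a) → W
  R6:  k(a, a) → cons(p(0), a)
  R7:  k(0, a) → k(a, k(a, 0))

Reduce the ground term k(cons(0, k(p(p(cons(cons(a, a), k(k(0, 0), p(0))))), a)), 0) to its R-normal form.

cons(0, p(cons(cons(a, a), 0)))

1. k(cons(0, k(p(p(cons(cons(a, a), k(k(0, 0), p(0))))), a)), 0)  →  cons(0, k(p(p(cons(cons(a, a), k(k(0, 0), p(0))))), a))   [R3 at ε]
2. cons(0, k(p(p(cons(cons(a, a), k(k(0, 0), p(0))))), a))  →  cons(0, p(cons(cons(a, a), k(k(0, 0), p(0)))))   [R5 at 2]
3. cons(0, p(cons(cons(a, a), k(k(0, 0), p(0)))))  →  cons(0, p(cons(cons(a, a), k(k(0, 0), 0))))   [R1 at 2.1.2]
4. cons(0, p(cons(cons(a, a), k(k(0, 0), 0))))  →  cons(0, p(cons(cons(a, a), k(0, 0))))   [R3 at 2.1.2]
5. cons(0, p(cons(cons(a, a), k(0, 0))))  →  cons(0, p(cons(cons(a, a), 0)))   [R3 at 2.1.2]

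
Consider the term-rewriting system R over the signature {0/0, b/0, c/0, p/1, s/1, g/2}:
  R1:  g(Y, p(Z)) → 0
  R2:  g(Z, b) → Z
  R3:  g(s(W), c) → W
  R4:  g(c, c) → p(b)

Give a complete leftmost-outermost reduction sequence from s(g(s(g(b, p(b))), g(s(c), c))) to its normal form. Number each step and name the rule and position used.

1. s(g(s(g(b, p(b))), g(s(c), c)))  →  s(g(s(0), g(s(c), c)))   [R1 at 1.1.1]
2. s(g(s(0), g(s(c), c)))  →  s(g(s(0), c))   [R3 at 1.2]
3. s(g(s(0), c))  →  s(0)   [R3 at 1]

s(0)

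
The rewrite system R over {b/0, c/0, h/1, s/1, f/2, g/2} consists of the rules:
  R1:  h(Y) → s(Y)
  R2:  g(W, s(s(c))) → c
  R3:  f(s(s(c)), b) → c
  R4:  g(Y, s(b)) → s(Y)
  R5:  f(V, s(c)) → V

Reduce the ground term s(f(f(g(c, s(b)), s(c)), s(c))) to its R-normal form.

s(s(c))

1. s(f(f(g(c, s(b)), s(c)), s(c)))  →  s(f(g(c, s(b)), s(c)))   [R5 at 1]
2. s(f(g(c, s(b)), s(c)))  →  s(g(c, s(b)))   [R5 at 1]
3. s(g(c, s(b)))  →  s(s(c))   [R4 at 1]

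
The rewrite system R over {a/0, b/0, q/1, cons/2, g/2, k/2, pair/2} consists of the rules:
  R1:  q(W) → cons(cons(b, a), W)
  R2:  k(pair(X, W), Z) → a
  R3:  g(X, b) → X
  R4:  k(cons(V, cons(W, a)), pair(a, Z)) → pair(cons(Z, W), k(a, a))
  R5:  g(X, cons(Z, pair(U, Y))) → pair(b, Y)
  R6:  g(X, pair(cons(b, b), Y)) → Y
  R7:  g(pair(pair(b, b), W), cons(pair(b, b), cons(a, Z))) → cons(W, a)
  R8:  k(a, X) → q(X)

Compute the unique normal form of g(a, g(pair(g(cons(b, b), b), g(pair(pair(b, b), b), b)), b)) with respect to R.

1. g(a, g(pair(g(cons(b, b), b), g(pair(pair(b, b), b), b)), b))  →  g(a, pair(g(cons(b, b), b), g(pair(pair(b, b), b), b)))   [R3 at 2]
2. g(a, pair(g(cons(b, b), b), g(pair(pair(b, b), b), b)))  →  g(a, pair(cons(b, b), g(pair(pair(b, b), b), b)))   [R3 at 2.1]
3. g(a, pair(cons(b, b), g(pair(pair(b, b), b), b)))  →  g(pair(pair(b, b), b), b)   [R6 at ε]
4. g(pair(pair(b, b), b), b)  →  pair(pair(b, b), b)   [R3 at ε]

pair(pair(b, b), b)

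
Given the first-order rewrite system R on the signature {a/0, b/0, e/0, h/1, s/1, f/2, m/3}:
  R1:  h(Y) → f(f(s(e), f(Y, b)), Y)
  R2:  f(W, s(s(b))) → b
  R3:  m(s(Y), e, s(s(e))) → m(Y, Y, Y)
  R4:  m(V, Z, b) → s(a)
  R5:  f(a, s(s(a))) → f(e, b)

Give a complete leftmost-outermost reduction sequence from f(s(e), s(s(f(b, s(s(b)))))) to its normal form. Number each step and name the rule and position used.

b

1. f(s(e), s(s(f(b, s(s(b))))))  →  f(s(e), s(s(b)))   [R2 at 2.1.1]
2. f(s(e), s(s(b)))  →  b   [R2 at ε]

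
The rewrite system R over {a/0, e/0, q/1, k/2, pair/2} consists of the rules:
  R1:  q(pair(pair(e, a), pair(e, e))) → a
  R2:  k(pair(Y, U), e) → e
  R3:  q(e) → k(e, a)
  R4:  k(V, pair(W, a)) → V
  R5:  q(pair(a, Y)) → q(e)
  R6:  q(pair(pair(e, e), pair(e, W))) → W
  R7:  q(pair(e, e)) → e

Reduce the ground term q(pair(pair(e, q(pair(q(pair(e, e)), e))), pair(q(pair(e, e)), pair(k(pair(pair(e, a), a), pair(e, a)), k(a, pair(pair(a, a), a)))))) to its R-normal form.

pair(pair(pair(e, a), a), a)

1. q(pair(pair(e, q(pair(q(pair(e, e)), e))), pair(q(pair(e, e)), pair(k(pair(pair(e, a), a), pair(e, a)), k(a, pair(pair(a, a), a))))))  →  q(pair(pair(e, q(pair(e, e))), pair(q(pair(e, e)), pair(k(pair(pair(e, a), a), pair(e, a)), k(a, pair(pair(a, a), a))))))   [R7 at 1.1.2.1.1]
2. q(pair(pair(e, q(pair(e, e))), pair(q(pair(e, e)), pair(k(pair(pair(e, a), a), pair(e, a)), k(a, pair(pair(a, a), a))))))  →  q(pair(pair(e, e), pair(q(pair(e, e)), pair(k(pair(pair(e, a), a), pair(e, a)), k(a, pair(pair(a, a), a))))))   [R7 at 1.1.2]
3. q(pair(pair(e, e), pair(q(pair(e, e)), pair(k(pair(pair(e, a), a), pair(e, a)), k(a, pair(pair(a, a), a))))))  →  q(pair(pair(e, e), pair(e, pair(k(pair(pair(e, a), a), pair(e, a)), k(a, pair(pair(a, a), a))))))   [R7 at 1.2.1]
4. q(pair(pair(e, e), pair(e, pair(k(pair(pair(e, a), a), pair(e, a)), k(a, pair(pair(a, a), a))))))  →  pair(k(pair(pair(e, a), a), pair(e, a)), k(a, pair(pair(a, a), a)))   [R6 at ε]
5. pair(k(pair(pair(e, a), a), pair(e, a)), k(a, pair(pair(a, a), a)))  →  pair(pair(pair(e, a), a), k(a, pair(pair(a, a), a)))   [R4 at 1]
6. pair(pair(pair(e, a), a), k(a, pair(pair(a, a), a)))  →  pair(pair(pair(e, a), a), a)   [R4 at 2]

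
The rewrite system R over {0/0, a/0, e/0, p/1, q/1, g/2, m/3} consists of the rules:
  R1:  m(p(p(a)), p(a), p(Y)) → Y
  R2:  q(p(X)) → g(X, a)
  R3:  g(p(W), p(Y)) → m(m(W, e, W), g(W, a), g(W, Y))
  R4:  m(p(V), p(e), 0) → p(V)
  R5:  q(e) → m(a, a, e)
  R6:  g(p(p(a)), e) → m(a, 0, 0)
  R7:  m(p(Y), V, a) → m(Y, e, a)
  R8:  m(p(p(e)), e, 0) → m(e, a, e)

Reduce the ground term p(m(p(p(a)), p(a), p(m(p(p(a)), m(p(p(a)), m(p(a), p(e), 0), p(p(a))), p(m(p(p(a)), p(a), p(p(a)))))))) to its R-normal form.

1. p(m(p(p(a)), p(a), p(m(p(p(a)), m(p(p(a)), m(p(a), p(e), 0), p(p(a))), p(m(p(p(a)), p(a), p(p(a))))))))  →  p(m(p(p(a)), m(p(p(a)), m(p(a), p(e), 0), p(p(a))), p(m(p(p(a)), p(a), p(p(a))))))   [R1 at 1]
2. p(m(p(p(a)), m(p(p(a)), m(p(a), p(e), 0), p(p(a))), p(m(p(p(a)), p(a), p(p(a))))))  →  p(m(p(p(a)), m(p(p(a)), p(a), p(p(a))), p(m(p(p(a)), p(a), p(p(a))))))   [R4 at 1.2.2]
3. p(m(p(p(a)), m(p(p(a)), p(a), p(p(a))), p(m(p(p(a)), p(a), p(p(a))))))  →  p(m(p(p(a)), p(a), p(m(p(p(a)), p(a), p(p(a))))))   [R1 at 1.2]
4. p(m(p(p(a)), p(a), p(m(p(p(a)), p(a), p(p(a))))))  →  p(m(p(p(a)), p(a), p(p(a))))   [R1 at 1]
5. p(m(p(p(a)), p(a), p(p(a))))  →  p(p(a))   [R1 at 1]

p(p(a))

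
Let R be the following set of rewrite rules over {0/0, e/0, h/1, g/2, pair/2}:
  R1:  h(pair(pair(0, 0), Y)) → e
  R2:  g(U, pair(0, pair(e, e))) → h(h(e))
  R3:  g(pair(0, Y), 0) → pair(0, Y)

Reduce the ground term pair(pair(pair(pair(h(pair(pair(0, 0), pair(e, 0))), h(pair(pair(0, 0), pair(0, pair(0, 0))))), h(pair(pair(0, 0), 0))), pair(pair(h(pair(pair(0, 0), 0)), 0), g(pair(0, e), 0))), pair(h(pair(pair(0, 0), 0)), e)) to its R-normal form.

1. pair(pair(pair(pair(h(pair(pair(0, 0), pair(e, 0))), h(pair(pair(0, 0), pair(0, pair(0, 0))))), h(pair(pair(0, 0), 0))), pair(pair(h(pair(pair(0, 0), 0)), 0), g(pair(0, e), 0))), pair(h(pair(pair(0, 0), 0)), e))  →  pair(pair(pair(pair(e, h(pair(pair(0, 0), pair(0, pair(0, 0))))), h(pair(pair(0, 0), 0))), pair(pair(h(pair(pair(0, 0), 0)), 0), g(pair(0, e), 0))), pair(h(pair(pair(0, 0), 0)), e))   [R1 at 1.1.1.1]
2. pair(pair(pair(pair(e, h(pair(pair(0, 0), pair(0, pair(0, 0))))), h(pair(pair(0, 0), 0))), pair(pair(h(pair(pair(0, 0), 0)), 0), g(pair(0, e), 0))), pair(h(pair(pair(0, 0), 0)), e))  →  pair(pair(pair(pair(e, e), h(pair(pair(0, 0), 0))), pair(pair(h(pair(pair(0, 0), 0)), 0), g(pair(0, e), 0))), pair(h(pair(pair(0, 0), 0)), e))   [R1 at 1.1.1.2]
3. pair(pair(pair(pair(e, e), h(pair(pair(0, 0), 0))), pair(pair(h(pair(pair(0, 0), 0)), 0), g(pair(0, e), 0))), pair(h(pair(pair(0, 0), 0)), e))  →  pair(pair(pair(pair(e, e), e), pair(pair(h(pair(pair(0, 0), 0)), 0), g(pair(0, e), 0))), pair(h(pair(pair(0, 0), 0)), e))   [R1 at 1.1.2]
4. pair(pair(pair(pair(e, e), e), pair(pair(h(pair(pair(0, 0), 0)), 0), g(pair(0, e), 0))), pair(h(pair(pair(0, 0), 0)), e))  →  pair(pair(pair(pair(e, e), e), pair(pair(e, 0), g(pair(0, e), 0))), pair(h(pair(pair(0, 0), 0)), e))   [R1 at 1.2.1.1]
5. pair(pair(pair(pair(e, e), e), pair(pair(e, 0), g(pair(0, e), 0))), pair(h(pair(pair(0, 0), 0)), e))  →  pair(pair(pair(pair(e, e), e), pair(pair(e, 0), pair(0, e))), pair(h(pair(pair(0, 0), 0)), e))   [R3 at 1.2.2]
6. pair(pair(pair(pair(e, e), e), pair(pair(e, 0), pair(0, e))), pair(h(pair(pair(0, 0), 0)), e))  →  pair(pair(pair(pair(e, e), e), pair(pair(e, 0), pair(0, e))), pair(e, e))   [R1 at 2.1]

pair(pair(pair(pair(e, e), e), pair(pair(e, 0), pair(0, e))), pair(e, e))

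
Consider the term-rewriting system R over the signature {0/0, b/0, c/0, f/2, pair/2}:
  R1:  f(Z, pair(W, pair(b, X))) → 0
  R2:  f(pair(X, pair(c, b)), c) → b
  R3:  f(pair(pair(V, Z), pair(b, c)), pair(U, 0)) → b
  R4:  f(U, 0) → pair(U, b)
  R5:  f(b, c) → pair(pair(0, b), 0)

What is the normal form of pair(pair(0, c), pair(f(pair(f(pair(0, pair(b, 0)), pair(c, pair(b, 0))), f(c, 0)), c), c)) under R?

1. pair(pair(0, c), pair(f(pair(f(pair(0, pair(b, 0)), pair(c, pair(b, 0))), f(c, 0)), c), c))  →  pair(pair(0, c), pair(f(pair(0, f(c, 0)), c), c))   [R1 at 2.1.1.1]
2. pair(pair(0, c), pair(f(pair(0, f(c, 0)), c), c))  →  pair(pair(0, c), pair(f(pair(0, pair(c, b)), c), c))   [R4 at 2.1.1.2]
3. pair(pair(0, c), pair(f(pair(0, pair(c, b)), c), c))  →  pair(pair(0, c), pair(b, c))   [R2 at 2.1]

pair(pair(0, c), pair(b, c))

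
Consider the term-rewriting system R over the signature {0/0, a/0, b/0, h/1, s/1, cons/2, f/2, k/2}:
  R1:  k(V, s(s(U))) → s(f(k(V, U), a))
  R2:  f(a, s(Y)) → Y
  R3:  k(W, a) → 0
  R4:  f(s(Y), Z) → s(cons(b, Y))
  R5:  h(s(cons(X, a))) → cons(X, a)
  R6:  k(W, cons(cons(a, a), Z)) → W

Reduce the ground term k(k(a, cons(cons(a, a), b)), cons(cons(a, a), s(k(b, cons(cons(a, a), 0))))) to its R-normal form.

1. k(k(a, cons(cons(a, a), b)), cons(cons(a, a), s(k(b, cons(cons(a, a), 0)))))  →  k(a, cons(cons(a, a), b))   [R6 at ε]
2. k(a, cons(cons(a, a), b))  →  a   [R6 at ε]

a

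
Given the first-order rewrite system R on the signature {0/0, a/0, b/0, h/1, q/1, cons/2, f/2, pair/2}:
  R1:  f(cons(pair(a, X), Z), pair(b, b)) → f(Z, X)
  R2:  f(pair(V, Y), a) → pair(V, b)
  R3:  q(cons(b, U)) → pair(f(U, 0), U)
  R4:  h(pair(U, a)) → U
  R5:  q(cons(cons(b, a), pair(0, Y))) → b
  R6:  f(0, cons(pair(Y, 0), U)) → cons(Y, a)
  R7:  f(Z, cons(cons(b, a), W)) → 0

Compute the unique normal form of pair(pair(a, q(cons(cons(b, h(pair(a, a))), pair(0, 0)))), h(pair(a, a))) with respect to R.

pair(pair(a, b), a)

1. pair(pair(a, q(cons(cons(b, h(pair(a, a))), pair(0, 0)))), h(pair(a, a)))  →  pair(pair(a, q(cons(cons(b, a), pair(0, 0)))), h(pair(a, a)))   [R4 at 1.2.1.1.2]
2. pair(pair(a, q(cons(cons(b, a), pair(0, 0)))), h(pair(a, a)))  →  pair(pair(a, b), h(pair(a, a)))   [R5 at 1.2]
3. pair(pair(a, b), h(pair(a, a)))  →  pair(pair(a, b), a)   [R4 at 2]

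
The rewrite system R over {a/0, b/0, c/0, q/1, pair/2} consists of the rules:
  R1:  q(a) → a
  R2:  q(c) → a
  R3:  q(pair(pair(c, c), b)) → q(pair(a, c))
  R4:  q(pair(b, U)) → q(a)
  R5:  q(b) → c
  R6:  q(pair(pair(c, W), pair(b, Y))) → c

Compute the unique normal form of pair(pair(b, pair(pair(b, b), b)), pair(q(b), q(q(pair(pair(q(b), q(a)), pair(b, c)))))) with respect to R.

1. pair(pair(b, pair(pair(b, b), b)), pair(q(b), q(q(pair(pair(q(b), q(a)), pair(b, c))))))  →  pair(pair(b, pair(pair(b, b), b)), pair(c, q(q(pair(pair(q(b), q(a)), pair(b, c))))))   [R5 at 2.1]
2. pair(pair(b, pair(pair(b, b), b)), pair(c, q(q(pair(pair(q(b), q(a)), pair(b, c))))))  →  pair(pair(b, pair(pair(b, b), b)), pair(c, q(q(pair(pair(c, q(a)), pair(b, c))))))   [R5 at 2.2.1.1.1.1]
3. pair(pair(b, pair(pair(b, b), b)), pair(c, q(q(pair(pair(c, q(a)), pair(b, c))))))  →  pair(pair(b, pair(pair(b, b), b)), pair(c, q(c)))   [R6 at 2.2.1]
4. pair(pair(b, pair(pair(b, b), b)), pair(c, q(c)))  →  pair(pair(b, pair(pair(b, b), b)), pair(c, a))   [R2 at 2.2]

pair(pair(b, pair(pair(b, b), b)), pair(c, a))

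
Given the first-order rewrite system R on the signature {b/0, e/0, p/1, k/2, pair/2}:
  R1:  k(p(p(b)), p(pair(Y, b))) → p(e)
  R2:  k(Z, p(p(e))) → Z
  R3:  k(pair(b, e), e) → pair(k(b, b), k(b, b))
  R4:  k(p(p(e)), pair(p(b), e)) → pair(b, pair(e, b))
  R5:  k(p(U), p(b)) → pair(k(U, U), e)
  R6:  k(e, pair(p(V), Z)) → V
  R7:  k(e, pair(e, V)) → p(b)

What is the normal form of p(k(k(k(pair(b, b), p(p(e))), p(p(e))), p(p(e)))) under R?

1. p(k(k(k(pair(b, b), p(p(e))), p(p(e))), p(p(e))))  →  p(k(k(pair(b, b), p(p(e))), p(p(e))))   [R2 at 1]
2. p(k(k(pair(b, b), p(p(e))), p(p(e))))  →  p(k(pair(b, b), p(p(e))))   [R2 at 1]
3. p(k(pair(b, b), p(p(e))))  →  p(pair(b, b))   [R2 at 1]

p(pair(b, b))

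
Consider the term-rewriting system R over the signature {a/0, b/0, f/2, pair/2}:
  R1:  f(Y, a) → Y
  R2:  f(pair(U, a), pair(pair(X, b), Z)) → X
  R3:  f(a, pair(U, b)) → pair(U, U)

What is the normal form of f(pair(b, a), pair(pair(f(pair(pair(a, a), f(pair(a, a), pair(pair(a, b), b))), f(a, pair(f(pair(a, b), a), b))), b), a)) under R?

a

1. f(pair(b, a), pair(pair(f(pair(pair(a, a), f(pair(a, a), pair(pair(a, b), b))), f(a, pair(f(pair(a, b), a), b))), b), a))  →  f(pair(pair(a, a), f(pair(a, a), pair(pair(a, b), b))), f(a, pair(f(pair(a, b), a), b)))   [R2 at ε]
2. f(pair(pair(a, a), f(pair(a, a), pair(pair(a, b), b))), f(a, pair(f(pair(a, b), a), b)))  →  f(pair(pair(a, a), a), f(a, pair(f(pair(a, b), a), b)))   [R2 at 1.2]
3. f(pair(pair(a, a), a), f(a, pair(f(pair(a, b), a), b)))  →  f(pair(pair(a, a), a), pair(f(pair(a, b), a), f(pair(a, b), a)))   [R3 at 2]
4. f(pair(pair(a, a), a), pair(f(pair(a, b), a), f(pair(a, b), a)))  →  f(pair(pair(a, a), a), pair(pair(a, b), f(pair(a, b), a)))   [R1 at 2.1]
5. f(pair(pair(a, a), a), pair(pair(a, b), f(pair(a, b), a)))  →  a   [R2 at ε]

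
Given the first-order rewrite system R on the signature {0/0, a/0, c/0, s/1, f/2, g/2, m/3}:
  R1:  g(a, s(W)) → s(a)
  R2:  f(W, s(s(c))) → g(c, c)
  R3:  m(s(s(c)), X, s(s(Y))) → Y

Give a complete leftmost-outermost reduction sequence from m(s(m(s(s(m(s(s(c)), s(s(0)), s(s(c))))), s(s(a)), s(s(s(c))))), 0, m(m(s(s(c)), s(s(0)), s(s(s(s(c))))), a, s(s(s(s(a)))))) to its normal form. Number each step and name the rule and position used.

a

1. m(s(m(s(s(m(s(s(c)), s(s(0)), s(s(c))))), s(s(a)), s(s(s(c))))), 0, m(m(s(s(c)), s(s(0)), s(s(s(s(c))))), a, s(s(s(s(a))))))  →  m(s(m(s(s(c)), s(s(a)), s(s(s(c))))), 0, m(m(s(s(c)), s(s(0)), s(s(s(s(c))))), a, s(s(s(s(a))))))   [R3 at 1.1.1.1.1]
2. m(s(m(s(s(c)), s(s(a)), s(s(s(c))))), 0, m(m(s(s(c)), s(s(0)), s(s(s(s(c))))), a, s(s(s(s(a))))))  →  m(s(s(c)), 0, m(m(s(s(c)), s(s(0)), s(s(s(s(c))))), a, s(s(s(s(a))))))   [R3 at 1.1]
3. m(s(s(c)), 0, m(m(s(s(c)), s(s(0)), s(s(s(s(c))))), a, s(s(s(s(a))))))  →  m(s(s(c)), 0, m(s(s(c)), a, s(s(s(s(a))))))   [R3 at 3.1]
4. m(s(s(c)), 0, m(s(s(c)), a, s(s(s(s(a))))))  →  m(s(s(c)), 0, s(s(a)))   [R3 at 3]
5. m(s(s(c)), 0, s(s(a)))  →  a   [R3 at ε]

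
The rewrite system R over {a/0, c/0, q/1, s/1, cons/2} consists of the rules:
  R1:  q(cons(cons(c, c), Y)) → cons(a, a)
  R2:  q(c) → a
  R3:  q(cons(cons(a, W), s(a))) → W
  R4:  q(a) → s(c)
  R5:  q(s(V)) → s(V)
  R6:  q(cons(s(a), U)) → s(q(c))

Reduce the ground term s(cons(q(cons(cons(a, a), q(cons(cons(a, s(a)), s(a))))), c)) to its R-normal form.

1. s(cons(q(cons(cons(a, a), q(cons(cons(a, s(a)), s(a))))), c))  →  s(cons(q(cons(cons(a, a), s(a))), c))   [R3 at 1.1.1.2]
2. s(cons(q(cons(cons(a, a), s(a))), c))  →  s(cons(a, c))   [R3 at 1.1]

s(cons(a, c))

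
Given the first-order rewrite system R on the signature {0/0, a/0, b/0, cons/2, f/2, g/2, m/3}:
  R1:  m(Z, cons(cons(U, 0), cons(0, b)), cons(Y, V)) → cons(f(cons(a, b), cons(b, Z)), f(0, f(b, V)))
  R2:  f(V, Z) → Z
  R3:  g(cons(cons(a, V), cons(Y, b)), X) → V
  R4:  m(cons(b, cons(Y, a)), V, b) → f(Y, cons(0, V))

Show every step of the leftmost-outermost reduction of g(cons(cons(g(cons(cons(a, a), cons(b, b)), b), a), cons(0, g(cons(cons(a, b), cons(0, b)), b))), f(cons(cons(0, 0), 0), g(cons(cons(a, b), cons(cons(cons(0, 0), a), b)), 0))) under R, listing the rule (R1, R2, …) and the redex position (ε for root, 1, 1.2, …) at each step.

1. g(cons(cons(g(cons(cons(a, a), cons(b, b)), b), a), cons(0, g(cons(cons(a, b), cons(0, b)), b))), f(cons(cons(0, 0), 0), g(cons(cons(a, b), cons(cons(cons(0, 0), a), b)), 0)))  →  g(cons(cons(a, a), cons(0, g(cons(cons(a, b), cons(0, b)), b))), f(cons(cons(0, 0), 0), g(cons(cons(a, b), cons(cons(cons(0, 0), a), b)), 0)))   [R3 at 1.1.1]
2. g(cons(cons(a, a), cons(0, g(cons(cons(a, b), cons(0, b)), b))), f(cons(cons(0, 0), 0), g(cons(cons(a, b), cons(cons(cons(0, 0), a), b)), 0)))  →  g(cons(cons(a, a), cons(0, b)), f(cons(cons(0, 0), 0), g(cons(cons(a, b), cons(cons(cons(0, 0), a), b)), 0)))   [R3 at 1.2.2]
3. g(cons(cons(a, a), cons(0, b)), f(cons(cons(0, 0), 0), g(cons(cons(a, b), cons(cons(cons(0, 0), a), b)), 0)))  →  a   [R3 at ε]

a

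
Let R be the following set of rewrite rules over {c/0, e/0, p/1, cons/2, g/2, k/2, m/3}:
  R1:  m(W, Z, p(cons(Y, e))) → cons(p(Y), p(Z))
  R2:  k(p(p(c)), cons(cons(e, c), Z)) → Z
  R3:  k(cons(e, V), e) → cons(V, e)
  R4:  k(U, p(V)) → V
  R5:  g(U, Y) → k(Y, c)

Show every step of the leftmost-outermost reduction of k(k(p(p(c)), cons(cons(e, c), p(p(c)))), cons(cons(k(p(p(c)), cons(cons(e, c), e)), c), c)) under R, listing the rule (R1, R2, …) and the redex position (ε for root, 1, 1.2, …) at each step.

1. k(k(p(p(c)), cons(cons(e, c), p(p(c)))), cons(cons(k(p(p(c)), cons(cons(e, c), e)), c), c))  →  k(p(p(c)), cons(cons(k(p(p(c)), cons(cons(e, c), e)), c), c))   [R2 at 1]
2. k(p(p(c)), cons(cons(k(p(p(c)), cons(cons(e, c), e)), c), c))  →  k(p(p(c)), cons(cons(e, c), c))   [R2 at 2.1.1]
3. k(p(p(c)), cons(cons(e, c), c))  →  c   [R2 at ε]

c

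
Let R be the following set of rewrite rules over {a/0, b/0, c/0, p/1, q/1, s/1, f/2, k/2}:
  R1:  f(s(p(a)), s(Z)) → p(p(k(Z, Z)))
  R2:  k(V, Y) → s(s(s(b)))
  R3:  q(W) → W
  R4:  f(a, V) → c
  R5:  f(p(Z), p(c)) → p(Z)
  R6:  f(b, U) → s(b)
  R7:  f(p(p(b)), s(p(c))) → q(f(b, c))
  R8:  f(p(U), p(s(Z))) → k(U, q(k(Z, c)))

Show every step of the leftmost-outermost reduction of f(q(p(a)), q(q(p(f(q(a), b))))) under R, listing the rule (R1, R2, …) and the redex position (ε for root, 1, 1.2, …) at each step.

1. f(q(p(a)), q(q(p(f(q(a), b)))))  →  f(p(a), q(q(p(f(q(a), b)))))   [R3 at 1]
2. f(p(a), q(q(p(f(q(a), b)))))  →  f(p(a), q(p(f(q(a), b))))   [R3 at 2]
3. f(p(a), q(p(f(q(a), b))))  →  f(p(a), p(f(q(a), b)))   [R3 at 2]
4. f(p(a), p(f(q(a), b)))  →  f(p(a), p(f(a, b)))   [R3 at 2.1.1]
5. f(p(a), p(f(a, b)))  →  f(p(a), p(c))   [R4 at 2.1]
6. f(p(a), p(c))  →  p(a)   [R5 at ε]

p(a)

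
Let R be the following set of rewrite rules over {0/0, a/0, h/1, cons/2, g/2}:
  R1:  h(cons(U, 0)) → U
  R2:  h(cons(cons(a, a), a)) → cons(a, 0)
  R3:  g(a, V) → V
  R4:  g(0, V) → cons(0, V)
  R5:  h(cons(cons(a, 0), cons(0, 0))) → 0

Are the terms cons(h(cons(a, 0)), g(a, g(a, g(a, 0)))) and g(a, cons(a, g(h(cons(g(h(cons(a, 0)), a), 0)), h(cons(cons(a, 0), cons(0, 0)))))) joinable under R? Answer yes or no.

Reduce t₁ = cons(h(cons(a, 0)), g(a, g(a, g(a, 0)))):
1. cons(h(cons(a, 0)), g(a, g(a, g(a, 0))))  →  cons(a, g(a, g(a, g(a, 0))))   [R1 at 1]
2. cons(a, g(a, g(a, g(a, 0))))  →  cons(a, g(a, g(a, 0)))   [R3 at 2]
3. cons(a, g(a, g(a, 0)))  →  cons(a, g(a, 0))   [R3 at 2]
4. cons(a, g(a, 0))  →  cons(a, 0)   [R3 at 2]

Reduce t₂ = g(a, cons(a, g(h(cons(g(h(cons(a, 0)), a), 0)), h(cons(cons(a, 0), cons(0, 0)))))):
1. g(a, cons(a, g(h(cons(g(h(cons(a, 0)), a), 0)), h(cons(cons(a, 0), cons(0, 0))))))  →  cons(a, g(h(cons(g(h(cons(a, 0)), a), 0)), h(cons(cons(a, 0), cons(0, 0)))))   [R3 at ε]
2. cons(a, g(h(cons(g(h(cons(a, 0)), a), 0)), h(cons(cons(a, 0), cons(0, 0)))))  →  cons(a, g(g(h(cons(a, 0)), a), h(cons(cons(a, 0), cons(0, 0)))))   [R1 at 2.1]
3. cons(a, g(g(h(cons(a, 0)), a), h(cons(cons(a, 0), cons(0, 0)))))  →  cons(a, g(g(a, a), h(cons(cons(a, 0), cons(0, 0)))))   [R1 at 2.1.1]
4. cons(a, g(g(a, a), h(cons(cons(a, 0), cons(0, 0)))))  →  cons(a, g(a, h(cons(cons(a, 0), cons(0, 0)))))   [R3 at 2.1]
5. cons(a, g(a, h(cons(cons(a, 0), cons(0, 0)))))  →  cons(a, h(cons(cons(a, 0), cons(0, 0))))   [R3 at 2]
6. cons(a, h(cons(cons(a, 0), cons(0, 0))))  →  cons(a, 0)   [R5 at 2]

yes — NF(t₁) = cons(a, 0), NF(t₂) = cons(a, 0)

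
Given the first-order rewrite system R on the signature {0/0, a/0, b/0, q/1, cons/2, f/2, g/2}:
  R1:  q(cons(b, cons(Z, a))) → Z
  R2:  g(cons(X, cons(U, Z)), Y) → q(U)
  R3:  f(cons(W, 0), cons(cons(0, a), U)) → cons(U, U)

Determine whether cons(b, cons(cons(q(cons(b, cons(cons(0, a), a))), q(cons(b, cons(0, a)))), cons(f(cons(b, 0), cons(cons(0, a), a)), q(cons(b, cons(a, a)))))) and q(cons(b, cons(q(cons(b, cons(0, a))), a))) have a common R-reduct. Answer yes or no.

no — NF(t₁) = cons(b, cons(cons(cons(0, a), 0), cons(cons(a, a), a))), NF(t₂) = 0

Reduce t₁ = cons(b, cons(cons(q(cons(b, cons(cons(0, a), a))), q(cons(b, cons(0, a)))), cons(f(cons(b, 0), cons(cons(0, a), a)), q(cons(b, cons(a, a)))))):
1. cons(b, cons(cons(q(cons(b, cons(cons(0, a), a))), q(cons(b, cons(0, a)))), cons(f(cons(b, 0), cons(cons(0, a), a)), q(cons(b, cons(a, a))))))  →  cons(b, cons(cons(cons(0, a), q(cons(b, cons(0, a)))), cons(f(cons(b, 0), cons(cons(0, a), a)), q(cons(b, cons(a, a))))))   [R1 at 2.1.1]
2. cons(b, cons(cons(cons(0, a), q(cons(b, cons(0, a)))), cons(f(cons(b, 0), cons(cons(0, a), a)), q(cons(b, cons(a, a))))))  →  cons(b, cons(cons(cons(0, a), 0), cons(f(cons(b, 0), cons(cons(0, a), a)), q(cons(b, cons(a, a))))))   [R1 at 2.1.2]
3. cons(b, cons(cons(cons(0, a), 0), cons(f(cons(b, 0), cons(cons(0, a), a)), q(cons(b, cons(a, a))))))  →  cons(b, cons(cons(cons(0, a), 0), cons(cons(a, a), q(cons(b, cons(a, a))))))   [R3 at 2.2.1]
4. cons(b, cons(cons(cons(0, a), 0), cons(cons(a, a), q(cons(b, cons(a, a))))))  →  cons(b, cons(cons(cons(0, a), 0), cons(cons(a, a), a)))   [R1 at 2.2.2]

Reduce t₂ = q(cons(b, cons(q(cons(b, cons(0, a))), a))):
1. q(cons(b, cons(q(cons(b, cons(0, a))), a)))  →  q(cons(b, cons(0, a)))   [R1 at ε]
2. q(cons(b, cons(0, a)))  →  0   [R1 at ε]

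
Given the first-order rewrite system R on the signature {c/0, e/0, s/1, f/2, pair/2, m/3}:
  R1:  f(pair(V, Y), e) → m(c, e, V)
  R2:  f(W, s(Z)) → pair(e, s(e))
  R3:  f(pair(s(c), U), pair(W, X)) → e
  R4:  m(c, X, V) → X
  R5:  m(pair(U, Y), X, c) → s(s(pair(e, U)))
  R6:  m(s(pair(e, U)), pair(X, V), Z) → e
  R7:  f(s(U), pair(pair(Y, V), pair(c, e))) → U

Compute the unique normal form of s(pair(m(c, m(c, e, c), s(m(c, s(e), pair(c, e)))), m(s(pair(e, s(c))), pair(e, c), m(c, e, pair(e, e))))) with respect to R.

s(pair(e, e))

1. s(pair(m(c, m(c, e, c), s(m(c, s(e), pair(c, e)))), m(s(pair(e, s(c))), pair(e, c), m(c, e, pair(e, e)))))  →  s(pair(m(c, e, c), m(s(pair(e, s(c))), pair(e, c), m(c, e, pair(e, e)))))   [R4 at 1.1]
2. s(pair(m(c, e, c), m(s(pair(e, s(c))), pair(e, c), m(c, e, pair(e, e)))))  →  s(pair(e, m(s(pair(e, s(c))), pair(e, c), m(c, e, pair(e, e)))))   [R4 at 1.1]
3. s(pair(e, m(s(pair(e, s(c))), pair(e, c), m(c, e, pair(e, e)))))  →  s(pair(e, e))   [R6 at 1.2]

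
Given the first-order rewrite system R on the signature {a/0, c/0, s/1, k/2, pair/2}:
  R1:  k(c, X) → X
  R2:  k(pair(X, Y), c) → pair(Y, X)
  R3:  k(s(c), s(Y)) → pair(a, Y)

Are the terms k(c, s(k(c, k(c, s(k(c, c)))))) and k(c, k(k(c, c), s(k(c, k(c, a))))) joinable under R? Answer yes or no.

Reduce t₁ = k(c, s(k(c, k(c, s(k(c, c)))))):
1. k(c, s(k(c, k(c, s(k(c, c))))))  →  s(k(c, k(c, s(k(c, c)))))   [R1 at ε]
2. s(k(c, k(c, s(k(c, c)))))  →  s(k(c, s(k(c, c))))   [R1 at 1]
3. s(k(c, s(k(c, c))))  →  s(s(k(c, c)))   [R1 at 1]
4. s(s(k(c, c)))  →  s(s(c))   [R1 at 1.1]

Reduce t₂ = k(c, k(k(c, c), s(k(c, k(c, a))))):
1. k(c, k(k(c, c), s(k(c, k(c, a)))))  →  k(k(c, c), s(k(c, k(c, a))))   [R1 at ε]
2. k(k(c, c), s(k(c, k(c, a))))  →  k(c, s(k(c, k(c, a))))   [R1 at 1]
3. k(c, s(k(c, k(c, a))))  →  s(k(c, k(c, a)))   [R1 at ε]
4. s(k(c, k(c, a)))  →  s(k(c, a))   [R1 at 1]
5. s(k(c, a))  →  s(a)   [R1 at 1]

no — NF(t₁) = s(s(c)), NF(t₂) = s(a)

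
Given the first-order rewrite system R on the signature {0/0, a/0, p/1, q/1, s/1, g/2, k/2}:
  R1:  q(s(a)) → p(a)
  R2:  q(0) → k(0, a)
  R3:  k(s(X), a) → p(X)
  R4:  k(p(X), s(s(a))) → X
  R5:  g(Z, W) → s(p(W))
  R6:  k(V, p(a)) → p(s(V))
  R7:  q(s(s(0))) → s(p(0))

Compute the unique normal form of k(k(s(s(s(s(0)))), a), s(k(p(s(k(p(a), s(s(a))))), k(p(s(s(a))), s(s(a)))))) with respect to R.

s(s(s(0)))

1. k(k(s(s(s(s(0)))), a), s(k(p(s(k(p(a), s(s(a))))), k(p(s(s(a))), s(s(a))))))  →  k(p(s(s(s(0)))), s(k(p(s(k(p(a), s(s(a))))), k(p(s(s(a))), s(s(a))))))   [R3 at 1]
2. k(p(s(s(s(0)))), s(k(p(s(k(p(a), s(s(a))))), k(p(s(s(a))), s(s(a))))))  →  k(p(s(s(s(0)))), s(k(p(s(a)), k(p(s(s(a))), s(s(a))))))   [R4 at 2.1.1.1.1]
3. k(p(s(s(s(0)))), s(k(p(s(a)), k(p(s(s(a))), s(s(a))))))  →  k(p(s(s(s(0)))), s(k(p(s(a)), s(s(a)))))   [R4 at 2.1.2]
4. k(p(s(s(s(0)))), s(k(p(s(a)), s(s(a)))))  →  k(p(s(s(s(0)))), s(s(a)))   [R4 at 2.1]
5. k(p(s(s(s(0)))), s(s(a)))  →  s(s(s(0)))   [R4 at ε]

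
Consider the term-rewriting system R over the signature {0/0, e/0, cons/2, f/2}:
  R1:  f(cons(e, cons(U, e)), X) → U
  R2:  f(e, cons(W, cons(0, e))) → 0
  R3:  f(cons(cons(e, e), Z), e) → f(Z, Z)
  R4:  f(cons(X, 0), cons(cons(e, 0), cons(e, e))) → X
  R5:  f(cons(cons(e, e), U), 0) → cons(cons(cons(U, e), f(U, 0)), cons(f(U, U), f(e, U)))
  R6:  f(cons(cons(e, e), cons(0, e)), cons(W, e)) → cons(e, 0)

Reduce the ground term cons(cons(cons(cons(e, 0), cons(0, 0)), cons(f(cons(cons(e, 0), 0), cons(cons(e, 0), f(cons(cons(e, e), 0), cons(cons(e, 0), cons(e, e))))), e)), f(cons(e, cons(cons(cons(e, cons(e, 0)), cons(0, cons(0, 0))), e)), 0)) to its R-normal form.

1. cons(cons(cons(cons(e, 0), cons(0, 0)), cons(f(cons(cons(e, 0), 0), cons(cons(e, 0), f(cons(cons(e, e), 0), cons(cons(e, 0), cons(e, e))))), e)), f(cons(e, cons(cons(cons(e, cons(e, 0)), cons(0, cons(0, 0))), e)), 0))  →  cons(cons(cons(cons(e, 0), cons(0, 0)), cons(f(cons(cons(e, 0), 0), cons(cons(e, 0), cons(e, e))), e)), f(cons(e, cons(cons(cons(e, cons(e, 0)), cons(0, cons(0, 0))), e)), 0))   [R4 at 1.2.1.2.2]
2. cons(cons(cons(cons(e, 0), cons(0, 0)), cons(f(cons(cons(e, 0), 0), cons(cons(e, 0), cons(e, e))), e)), f(cons(e, cons(cons(cons(e, cons(e, 0)), cons(0, cons(0, 0))), e)), 0))  →  cons(cons(cons(cons(e, 0), cons(0, 0)), cons(cons(e, 0), e)), f(cons(e, cons(cons(cons(e, cons(e, 0)), cons(0, cons(0, 0))), e)), 0))   [R4 at 1.2.1]
3. cons(cons(cons(cons(e, 0), cons(0, 0)), cons(cons(e, 0), e)), f(cons(e, cons(cons(cons(e, cons(e, 0)), cons(0, cons(0, 0))), e)), 0))  →  cons(cons(cons(cons(e, 0), cons(0, 0)), cons(cons(e, 0), e)), cons(cons(e, cons(e, 0)), cons(0, cons(0, 0))))   [R1 at 2]

cons(cons(cons(cons(e, 0), cons(0, 0)), cons(cons(e, 0), e)), cons(cons(e, cons(e, 0)), cons(0, cons(0, 0))))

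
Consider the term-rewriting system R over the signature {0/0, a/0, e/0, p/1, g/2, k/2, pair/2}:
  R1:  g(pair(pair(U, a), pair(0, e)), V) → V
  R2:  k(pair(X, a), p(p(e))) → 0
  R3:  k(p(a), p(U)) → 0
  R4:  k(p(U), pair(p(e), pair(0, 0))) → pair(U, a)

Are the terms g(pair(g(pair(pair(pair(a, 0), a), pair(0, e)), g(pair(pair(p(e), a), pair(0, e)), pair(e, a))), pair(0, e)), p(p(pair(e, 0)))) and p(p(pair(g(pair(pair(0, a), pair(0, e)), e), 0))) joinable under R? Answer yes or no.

yes — NF(t₁) = p(p(pair(e, 0))), NF(t₂) = p(p(pair(e, 0)))

Reduce t₁ = g(pair(g(pair(pair(pair(a, 0), a), pair(0, e)), g(pair(pair(p(e), a), pair(0, e)), pair(e, a))), pair(0, e)), p(p(pair(e, 0)))):
1. g(pair(g(pair(pair(pair(a, 0), a), pair(0, e)), g(pair(pair(p(e), a), pair(0, e)), pair(e, a))), pair(0, e)), p(p(pair(e, 0))))  →  g(pair(g(pair(pair(p(e), a), pair(0, e)), pair(e, a)), pair(0, e)), p(p(pair(e, 0))))   [R1 at 1.1]
2. g(pair(g(pair(pair(p(e), a), pair(0, e)), pair(e, a)), pair(0, e)), p(p(pair(e, 0))))  →  g(pair(pair(e, a), pair(0, e)), p(p(pair(e, 0))))   [R1 at 1.1]
3. g(pair(pair(e, a), pair(0, e)), p(p(pair(e, 0))))  →  p(p(pair(e, 0)))   [R1 at ε]

Reduce t₂ = p(p(pair(g(pair(pair(0, a), pair(0, e)), e), 0))):
1. p(p(pair(g(pair(pair(0, a), pair(0, e)), e), 0)))  →  p(p(pair(e, 0)))   [R1 at 1.1.1]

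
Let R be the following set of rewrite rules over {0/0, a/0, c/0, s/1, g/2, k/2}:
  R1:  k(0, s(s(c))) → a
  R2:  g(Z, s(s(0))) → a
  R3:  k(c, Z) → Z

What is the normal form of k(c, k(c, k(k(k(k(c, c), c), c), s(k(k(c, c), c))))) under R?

s(c)

1. k(c, k(c, k(k(k(k(c, c), c), c), s(k(k(c, c), c)))))  →  k(c, k(k(k(k(c, c), c), c), s(k(k(c, c), c))))   [R3 at ε]
2. k(c, k(k(k(k(c, c), c), c), s(k(k(c, c), c))))  →  k(k(k(k(c, c), c), c), s(k(k(c, c), c)))   [R3 at ε]
3. k(k(k(k(c, c), c), c), s(k(k(c, c), c)))  →  k(k(k(c, c), c), s(k(k(c, c), c)))   [R3 at 1.1.1]
4. k(k(k(c, c), c), s(k(k(c, c), c)))  →  k(k(c, c), s(k(k(c, c), c)))   [R3 at 1.1]
5. k(k(c, c), s(k(k(c, c), c)))  →  k(c, s(k(k(c, c), c)))   [R3 at 1]
6. k(c, s(k(k(c, c), c)))  →  s(k(k(c, c), c))   [R3 at ε]
7. s(k(k(c, c), c))  →  s(k(c, c))   [R3 at 1.1]
8. s(k(c, c))  →  s(c)   [R3 at 1]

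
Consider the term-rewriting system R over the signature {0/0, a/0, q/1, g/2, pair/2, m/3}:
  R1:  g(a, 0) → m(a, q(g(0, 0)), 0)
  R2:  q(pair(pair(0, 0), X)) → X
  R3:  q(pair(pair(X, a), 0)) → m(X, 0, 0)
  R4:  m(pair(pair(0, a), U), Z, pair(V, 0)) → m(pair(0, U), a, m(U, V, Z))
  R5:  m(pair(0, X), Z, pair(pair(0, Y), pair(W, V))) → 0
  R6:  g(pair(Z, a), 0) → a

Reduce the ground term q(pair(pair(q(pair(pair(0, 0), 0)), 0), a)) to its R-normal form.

1. q(pair(pair(q(pair(pair(0, 0), 0)), 0), a))  →  q(pair(pair(0, 0), a))   [R2 at 1.1.1]
2. q(pair(pair(0, 0), a))  →  a   [R2 at ε]

a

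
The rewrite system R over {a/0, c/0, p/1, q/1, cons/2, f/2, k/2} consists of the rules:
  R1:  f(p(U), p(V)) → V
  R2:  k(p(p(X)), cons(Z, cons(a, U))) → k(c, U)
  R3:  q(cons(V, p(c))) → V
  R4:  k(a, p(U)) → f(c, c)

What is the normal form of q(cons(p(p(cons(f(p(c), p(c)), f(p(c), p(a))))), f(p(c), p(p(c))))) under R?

p(p(cons(c, a)))

1. q(cons(p(p(cons(f(p(c), p(c)), f(p(c), p(a))))), f(p(c), p(p(c)))))  →  q(cons(p(p(cons(c, f(p(c), p(a))))), f(p(c), p(p(c)))))   [R1 at 1.1.1.1.1]
2. q(cons(p(p(cons(c, f(p(c), p(a))))), f(p(c), p(p(c)))))  →  q(cons(p(p(cons(c, a))), f(p(c), p(p(c)))))   [R1 at 1.1.1.1.2]
3. q(cons(p(p(cons(c, a))), f(p(c), p(p(c)))))  →  q(cons(p(p(cons(c, a))), p(c)))   [R1 at 1.2]
4. q(cons(p(p(cons(c, a))), p(c)))  →  p(p(cons(c, a)))   [R3 at ε]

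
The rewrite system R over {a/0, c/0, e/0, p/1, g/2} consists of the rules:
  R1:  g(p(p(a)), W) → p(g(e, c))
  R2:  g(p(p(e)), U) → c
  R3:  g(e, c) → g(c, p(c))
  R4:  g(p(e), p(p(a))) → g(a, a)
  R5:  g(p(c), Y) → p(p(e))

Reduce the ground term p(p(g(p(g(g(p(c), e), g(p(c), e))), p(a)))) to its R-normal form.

p(p(p(p(e))))

1. p(p(g(p(g(g(p(c), e), g(p(c), e))), p(a))))  →  p(p(g(p(g(p(p(e)), g(p(c), e))), p(a))))   [R5 at 1.1.1.1.1]
2. p(p(g(p(g(p(p(e)), g(p(c), e))), p(a))))  →  p(p(g(p(c), p(a))))   [R2 at 1.1.1.1]
3. p(p(g(p(c), p(a))))  →  p(p(p(p(e))))   [R5 at 1.1]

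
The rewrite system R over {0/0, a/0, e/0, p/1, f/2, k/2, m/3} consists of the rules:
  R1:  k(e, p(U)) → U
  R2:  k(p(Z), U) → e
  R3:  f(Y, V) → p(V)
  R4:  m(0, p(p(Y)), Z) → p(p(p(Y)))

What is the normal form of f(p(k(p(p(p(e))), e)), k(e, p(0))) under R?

1. f(p(k(p(p(p(e))), e)), k(e, p(0)))  →  p(k(e, p(0)))   [R3 at ε]
2. p(k(e, p(0)))  →  p(0)   [R1 at 1]

p(0)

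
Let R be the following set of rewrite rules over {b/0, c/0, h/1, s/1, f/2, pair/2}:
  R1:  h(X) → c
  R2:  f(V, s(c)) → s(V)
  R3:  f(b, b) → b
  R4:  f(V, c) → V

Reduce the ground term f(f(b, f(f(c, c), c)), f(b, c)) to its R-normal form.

b

1. f(f(b, f(f(c, c), c)), f(b, c))  →  f(f(b, f(c, c)), f(b, c))   [R4 at 1.2]
2. f(f(b, f(c, c)), f(b, c))  →  f(f(b, c), f(b, c))   [R4 at 1.2]
3. f(f(b, c), f(b, c))  →  f(b, f(b, c))   [R4 at 1]
4. f(b, f(b, c))  →  f(b, b)   [R4 at 2]
5. f(b, b)  →  b   [R3 at ε]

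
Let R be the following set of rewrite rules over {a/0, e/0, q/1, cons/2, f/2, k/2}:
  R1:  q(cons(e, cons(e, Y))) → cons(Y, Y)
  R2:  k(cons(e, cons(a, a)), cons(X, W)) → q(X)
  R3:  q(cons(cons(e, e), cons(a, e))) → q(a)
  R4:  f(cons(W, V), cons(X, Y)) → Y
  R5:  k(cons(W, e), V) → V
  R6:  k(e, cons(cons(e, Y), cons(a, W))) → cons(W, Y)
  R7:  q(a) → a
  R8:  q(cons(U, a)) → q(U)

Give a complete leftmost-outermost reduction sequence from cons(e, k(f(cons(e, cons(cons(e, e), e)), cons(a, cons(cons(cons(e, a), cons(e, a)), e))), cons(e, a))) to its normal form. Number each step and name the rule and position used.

cons(e, cons(e, a))

1. cons(e, k(f(cons(e, cons(cons(e, e), e)), cons(a, cons(cons(cons(e, a), cons(e, a)), e))), cons(e, a)))  →  cons(e, k(cons(cons(cons(e, a), cons(e, a)), e), cons(e, a)))   [R4 at 2.1]
2. cons(e, k(cons(cons(cons(e, a), cons(e, a)), e), cons(e, a)))  →  cons(e, cons(e, a))   [R5 at 2]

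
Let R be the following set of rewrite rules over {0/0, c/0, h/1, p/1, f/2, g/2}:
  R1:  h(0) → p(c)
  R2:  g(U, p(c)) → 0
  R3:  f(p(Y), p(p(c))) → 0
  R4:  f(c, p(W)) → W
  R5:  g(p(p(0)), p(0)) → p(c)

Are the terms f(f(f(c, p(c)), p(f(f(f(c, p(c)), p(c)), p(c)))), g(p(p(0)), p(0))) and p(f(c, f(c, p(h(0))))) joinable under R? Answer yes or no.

no — NF(t₁) = c, NF(t₂) = p(c)

Reduce t₁ = f(f(f(c, p(c)), p(f(f(f(c, p(c)), p(c)), p(c)))), g(p(p(0)), p(0))):
1. f(f(f(c, p(c)), p(f(f(f(c, p(c)), p(c)), p(c)))), g(p(p(0)), p(0)))  →  f(f(c, p(f(f(f(c, p(c)), p(c)), p(c)))), g(p(p(0)), p(0)))   [R4 at 1.1]
2. f(f(c, p(f(f(f(c, p(c)), p(c)), p(c)))), g(p(p(0)), p(0)))  →  f(f(f(f(c, p(c)), p(c)), p(c)), g(p(p(0)), p(0)))   [R4 at 1]
3. f(f(f(f(c, p(c)), p(c)), p(c)), g(p(p(0)), p(0)))  →  f(f(f(c, p(c)), p(c)), g(p(p(0)), p(0)))   [R4 at 1.1.1]
4. f(f(f(c, p(c)), p(c)), g(p(p(0)), p(0)))  →  f(f(c, p(c)), g(p(p(0)), p(0)))   [R4 at 1.1]
5. f(f(c, p(c)), g(p(p(0)), p(0)))  →  f(c, g(p(p(0)), p(0)))   [R4 at 1]
6. f(c, g(p(p(0)), p(0)))  →  f(c, p(c))   [R5 at 2]
7. f(c, p(c))  →  c   [R4 at ε]

Reduce t₂ = p(f(c, f(c, p(h(0))))):
1. p(f(c, f(c, p(h(0)))))  →  p(f(c, h(0)))   [R4 at 1.2]
2. p(f(c, h(0)))  →  p(f(c, p(c)))   [R1 at 1.2]
3. p(f(c, p(c)))  →  p(c)   [R4 at 1]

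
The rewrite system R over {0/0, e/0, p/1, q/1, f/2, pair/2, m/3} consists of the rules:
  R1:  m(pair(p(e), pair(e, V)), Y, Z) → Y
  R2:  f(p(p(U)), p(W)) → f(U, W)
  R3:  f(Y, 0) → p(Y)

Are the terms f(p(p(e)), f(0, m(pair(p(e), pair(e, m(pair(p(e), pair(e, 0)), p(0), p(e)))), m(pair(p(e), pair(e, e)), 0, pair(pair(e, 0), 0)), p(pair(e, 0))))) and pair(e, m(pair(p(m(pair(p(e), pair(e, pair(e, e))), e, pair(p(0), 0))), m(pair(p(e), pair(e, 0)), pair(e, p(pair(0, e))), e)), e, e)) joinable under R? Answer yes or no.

Reduce t₁ = f(p(p(e)), f(0, m(pair(p(e), pair(e, m(pair(p(e), pair(e, 0)), p(0), p(e)))), m(pair(p(e), pair(e, e)), 0, pair(pair(e, 0), 0)), p(pair(e, 0))))):
1. f(p(p(e)), f(0, m(pair(p(e), pair(e, m(pair(p(e), pair(e, 0)), p(0), p(e)))), m(pair(p(e), pair(e, e)), 0, pair(pair(e, 0), 0)), p(pair(e, 0)))))  →  f(p(p(e)), f(0, m(pair(p(e), pair(e, e)), 0, pair(pair(e, 0), 0))))   [R1 at 2.2]
2. f(p(p(e)), f(0, m(pair(p(e), pair(e, e)), 0, pair(pair(e, 0), 0))))  →  f(p(p(e)), f(0, 0))   [R1 at 2.2]
3. f(p(p(e)), f(0, 0))  →  f(p(p(e)), p(0))   [R3 at 2]
4. f(p(p(e)), p(0))  →  f(e, 0)   [R2 at ε]
5. f(e, 0)  →  p(e)   [R3 at ε]

Reduce t₂ = pair(e, m(pair(p(m(pair(p(e), pair(e, pair(e, e))), e, pair(p(0), 0))), m(pair(p(e), pair(e, 0)), pair(e, p(pair(0, e))), e)), e, e)):
1. pair(e, m(pair(p(m(pair(p(e), pair(e, pair(e, e))), e, pair(p(0), 0))), m(pair(p(e), pair(e, 0)), pair(e, p(pair(0, e))), e)), e, e))  →  pair(e, m(pair(p(e), m(pair(p(e), pair(e, 0)), pair(e, p(pair(0, e))), e)), e, e))   [R1 at 2.1.1.1]
2. pair(e, m(pair(p(e), m(pair(p(e), pair(e, 0)), pair(e, p(pair(0, e))), e)), e, e))  →  pair(e, m(pair(p(e), pair(e, p(pair(0, e)))), e, e))   [R1 at 2.1.2]
3. pair(e, m(pair(p(e), pair(e, p(pair(0, e)))), e, e))  →  pair(e, e)   [R1 at 2]

no — NF(t₁) = p(e), NF(t₂) = pair(e, e)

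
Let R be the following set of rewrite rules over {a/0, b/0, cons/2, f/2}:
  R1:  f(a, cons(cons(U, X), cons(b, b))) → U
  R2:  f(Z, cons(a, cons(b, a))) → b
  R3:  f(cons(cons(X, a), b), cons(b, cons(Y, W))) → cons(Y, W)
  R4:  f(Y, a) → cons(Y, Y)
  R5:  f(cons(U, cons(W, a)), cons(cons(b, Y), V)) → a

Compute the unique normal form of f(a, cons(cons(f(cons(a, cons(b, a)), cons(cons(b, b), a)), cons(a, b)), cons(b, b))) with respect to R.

a

1. f(a, cons(cons(f(cons(a, cons(b, a)), cons(cons(b, b), a)), cons(a, b)), cons(b, b)))  →  f(cons(a, cons(b, a)), cons(cons(b, b), a))   [R1 at ε]
2. f(cons(a, cons(b, a)), cons(cons(b, b), a))  →  a   [R5 at ε]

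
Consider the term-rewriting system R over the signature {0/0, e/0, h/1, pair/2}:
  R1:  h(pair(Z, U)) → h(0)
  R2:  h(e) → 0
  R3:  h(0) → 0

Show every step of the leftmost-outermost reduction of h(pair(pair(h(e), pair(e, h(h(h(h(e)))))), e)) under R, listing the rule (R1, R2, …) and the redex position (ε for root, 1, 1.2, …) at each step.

0

1. h(pair(pair(h(e), pair(e, h(h(h(h(e)))))), e))  →  h(0)   [R1 at ε]
2. h(0)  →  0   [R3 at ε]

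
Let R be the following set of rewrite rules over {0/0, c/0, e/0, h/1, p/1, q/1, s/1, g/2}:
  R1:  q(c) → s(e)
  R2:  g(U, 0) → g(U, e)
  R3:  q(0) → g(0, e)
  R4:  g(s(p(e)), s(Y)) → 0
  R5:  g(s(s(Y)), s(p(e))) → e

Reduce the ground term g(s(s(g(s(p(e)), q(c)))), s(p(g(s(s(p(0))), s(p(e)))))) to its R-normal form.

e

1. g(s(s(g(s(p(e)), q(c)))), s(p(g(s(s(p(0))), s(p(e))))))  →  g(s(s(g(s(p(e)), s(e)))), s(p(g(s(s(p(0))), s(p(e))))))   [R1 at 1.1.1.2]
2. g(s(s(g(s(p(e)), s(e)))), s(p(g(s(s(p(0))), s(p(e))))))  →  g(s(s(0)), s(p(g(s(s(p(0))), s(p(e))))))   [R4 at 1.1.1]
3. g(s(s(0)), s(p(g(s(s(p(0))), s(p(e))))))  →  g(s(s(0)), s(p(e)))   [R5 at 2.1.1]
4. g(s(s(0)), s(p(e)))  →  e   [R5 at ε]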